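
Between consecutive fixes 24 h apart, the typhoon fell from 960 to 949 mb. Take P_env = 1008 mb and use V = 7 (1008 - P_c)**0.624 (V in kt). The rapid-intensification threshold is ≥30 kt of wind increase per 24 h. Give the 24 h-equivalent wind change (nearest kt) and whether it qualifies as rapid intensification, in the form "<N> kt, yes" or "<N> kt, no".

V₁: ΔP = 48, V ≈ 7 × 48^0.624 ≈ 78.38 kt.
V₂: ΔP = 59, V ≈ 7 × 59^0.624 ≈ 89.15 kt.
ΔV over 24 h = 10.77 kt → 24 h equivalent = 10.77 × 24/24 ≈ 10.77 kt.
11 kt < 30 kt ⇒ not rapid intensification.

11 kt, no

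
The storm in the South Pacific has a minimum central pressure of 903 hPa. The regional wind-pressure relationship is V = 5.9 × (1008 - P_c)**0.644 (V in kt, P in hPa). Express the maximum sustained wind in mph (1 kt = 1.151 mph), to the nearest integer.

ΔP = 1008 − 903 = 105 hPa.
V ≈ 5.9 × 105^0.644 = 5.9 × 20.028 ≈ 118.167 kt.
118.167 × 1.151 ≈ 136.01 mph → 136 mph.

136 mph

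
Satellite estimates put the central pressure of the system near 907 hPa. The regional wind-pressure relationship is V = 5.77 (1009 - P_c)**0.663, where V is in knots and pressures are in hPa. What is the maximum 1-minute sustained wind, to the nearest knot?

ΔP = 1009 − 907 = 102 hPa.
102^0.663 ≈ 21.464.
V ≈ 5.77 × 21.464 ≈ 123.8 kt.

124 kt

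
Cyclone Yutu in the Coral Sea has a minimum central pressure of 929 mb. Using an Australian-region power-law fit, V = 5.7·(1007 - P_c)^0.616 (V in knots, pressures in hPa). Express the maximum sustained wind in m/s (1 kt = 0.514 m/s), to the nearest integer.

43 m/s

ΔP = 1007 − 929 = 78 mb.
V ≈ 5.7 × 78^0.616 = 5.7 × 14.640 ≈ 83.446 kt.
83.446 × 0.514 ≈ 42.89 m/s → 43 m/s.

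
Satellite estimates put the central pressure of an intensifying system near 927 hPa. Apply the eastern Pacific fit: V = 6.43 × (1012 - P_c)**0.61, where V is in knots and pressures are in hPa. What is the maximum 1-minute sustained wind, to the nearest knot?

97 kt

ΔP = 1012 − 927 = 85 hPa.
85^0.61 ≈ 15.030.
V ≈ 6.43 × 15.030 ≈ 96.6 kt.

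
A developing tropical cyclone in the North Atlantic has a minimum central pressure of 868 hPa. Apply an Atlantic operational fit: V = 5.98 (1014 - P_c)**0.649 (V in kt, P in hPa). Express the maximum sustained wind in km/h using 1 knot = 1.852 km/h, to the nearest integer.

281 km/h

ΔP = 1014 − 868 = 146 hPa.
V ≈ 5.98 × 146^0.649 = 5.98 × 25.390 ≈ 151.833 kt.
151.833 × 1.852 ≈ 281.19 km/h → 281 km/h.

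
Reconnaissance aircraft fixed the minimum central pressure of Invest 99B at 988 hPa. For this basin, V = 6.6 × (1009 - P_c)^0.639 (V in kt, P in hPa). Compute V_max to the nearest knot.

46 kt

ΔP = 1009 − 988 = 21 hPa.
21^0.639 ≈ 6.997.
V ≈ 6.6 × 6.997 ≈ 46.2 kt.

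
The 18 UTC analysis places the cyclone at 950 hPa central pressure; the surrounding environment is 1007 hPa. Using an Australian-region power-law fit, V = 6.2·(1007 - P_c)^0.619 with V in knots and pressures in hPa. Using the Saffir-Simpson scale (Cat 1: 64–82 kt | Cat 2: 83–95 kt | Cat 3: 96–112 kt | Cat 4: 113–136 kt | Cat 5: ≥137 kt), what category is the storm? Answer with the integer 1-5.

ΔP = 1007 − 950 = 57 hPa.
V ≈ 6.2 × 57^0.619 = 6.2 × 12.21 ≈ 76 kt.
76 kt falls in the Category 1 band.

1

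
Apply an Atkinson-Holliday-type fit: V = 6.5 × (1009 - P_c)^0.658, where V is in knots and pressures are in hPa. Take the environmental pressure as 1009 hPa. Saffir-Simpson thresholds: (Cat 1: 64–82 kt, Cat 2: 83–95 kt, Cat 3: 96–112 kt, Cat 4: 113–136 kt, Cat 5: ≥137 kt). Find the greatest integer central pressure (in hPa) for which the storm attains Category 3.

949 hPa

Category 3 begins at V = 96 kt.
Required ΔP = (96/6.5)^(1/0.658) = 14.769^1.520 ≈ 59.86 hPa.
P_c ≤ 1009 − 59.86 = 949.14, so the highest integer P_c is 949 hPa.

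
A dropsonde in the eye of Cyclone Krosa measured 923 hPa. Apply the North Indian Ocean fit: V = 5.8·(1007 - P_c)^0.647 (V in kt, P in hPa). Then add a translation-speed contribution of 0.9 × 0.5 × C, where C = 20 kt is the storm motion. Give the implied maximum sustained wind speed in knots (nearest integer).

111 kt

ΔP = 1007 − 923 = 84 hPa.
84^0.647 ≈ 17.580.
V ≈ 5.8 × 17.580 ≈ 102.0 kt.
Translation term: 0.9 × 0.5 × 20 = 9 kt.
Corrected V ≈ 111 kt → 111 kt.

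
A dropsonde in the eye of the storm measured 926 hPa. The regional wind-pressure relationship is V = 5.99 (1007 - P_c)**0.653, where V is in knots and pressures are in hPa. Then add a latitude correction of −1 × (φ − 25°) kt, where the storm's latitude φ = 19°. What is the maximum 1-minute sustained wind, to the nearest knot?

ΔP = 1007 − 926 = 81 hPa.
81^0.653 ≈ 17.630.
V ≈ 5.99 × 17.630 ≈ 105.6 kt.
Latitude correction: −1 × (19 − 25) = 6 kt.
Corrected V ≈ 111.6 kt → 112 kt.

112 kt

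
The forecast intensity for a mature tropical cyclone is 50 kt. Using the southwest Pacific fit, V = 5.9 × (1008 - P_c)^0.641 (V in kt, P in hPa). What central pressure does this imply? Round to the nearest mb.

980 mb

ΔP = (V / 5.9)^(1/0.641) = (50/5.9)^1.560.
50/5.9 = 8.475; 8.475^1.560 ≈ 28.05 mb.
P_c = 1008 − 28.05 = 979.95 ≈ 980 mb.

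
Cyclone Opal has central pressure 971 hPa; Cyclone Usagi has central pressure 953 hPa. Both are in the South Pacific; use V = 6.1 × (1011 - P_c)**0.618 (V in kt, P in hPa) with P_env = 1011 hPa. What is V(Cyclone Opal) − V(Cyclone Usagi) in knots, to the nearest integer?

-15 kt

Cyclone Opal: ΔP = 40; V ≈ 6.1 × 40^0.618 ≈ 59.62 kt.
Cyclone Usagi: ΔP = 58; V ≈ 6.1 × 58^0.618 ≈ 75.01 kt.
Difference ≈ 59.62 − 75.01 = -15.39 → -15 kt.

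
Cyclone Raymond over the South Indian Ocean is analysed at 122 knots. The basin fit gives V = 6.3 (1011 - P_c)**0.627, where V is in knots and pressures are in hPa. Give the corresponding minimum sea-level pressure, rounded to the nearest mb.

898 mb

ΔP = (V / 6.3)^(1/0.627) = (122/6.3)^1.595.
122/6.3 = 19.365; 19.365^1.595 ≈ 112.89 mb.
P_c = 1011 − 112.89 = 898.11 ≈ 898 mb.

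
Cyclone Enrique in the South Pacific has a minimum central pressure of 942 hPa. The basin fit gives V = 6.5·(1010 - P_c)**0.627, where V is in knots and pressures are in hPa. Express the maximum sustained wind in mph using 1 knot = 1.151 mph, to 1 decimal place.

105.4 mph

ΔP = 1010 − 942 = 68 hPa.
V ≈ 6.5 × 68^0.627 = 6.5 × 14.092 ≈ 91.600 kt.
91.600 × 1.151 ≈ 105.43 mph → 105.4 mph.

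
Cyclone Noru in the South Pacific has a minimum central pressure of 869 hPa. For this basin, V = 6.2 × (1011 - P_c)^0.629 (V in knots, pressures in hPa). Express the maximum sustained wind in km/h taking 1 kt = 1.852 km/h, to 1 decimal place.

ΔP = 1011 − 869 = 142 hPa.
V ≈ 6.2 × 142^0.629 = 6.2 × 22.583 ≈ 140.017 kt.
140.017 × 1.852 ≈ 259.31 km/h → 259.3 km/h.

259.3 km/h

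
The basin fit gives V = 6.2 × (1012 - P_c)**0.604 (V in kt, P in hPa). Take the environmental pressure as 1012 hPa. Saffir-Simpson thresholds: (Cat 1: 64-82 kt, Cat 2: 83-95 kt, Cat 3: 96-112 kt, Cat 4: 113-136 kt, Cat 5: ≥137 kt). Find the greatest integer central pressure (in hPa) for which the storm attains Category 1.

964 hPa

Category 1 begins at V = 64 kt.
Required ΔP = (64/6.2)^(1/0.604) = 10.323^1.656 ≈ 47.69 hPa.
P_c ≤ 1012 − 47.69 = 964.31, so the highest integer P_c is 964 hPa.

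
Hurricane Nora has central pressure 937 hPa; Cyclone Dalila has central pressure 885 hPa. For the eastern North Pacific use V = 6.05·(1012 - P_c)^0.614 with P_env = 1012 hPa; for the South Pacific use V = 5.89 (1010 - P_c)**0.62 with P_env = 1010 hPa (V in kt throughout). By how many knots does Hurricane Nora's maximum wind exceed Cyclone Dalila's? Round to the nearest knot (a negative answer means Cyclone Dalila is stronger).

Hurricane Nora: ΔP = 75; V ≈ 6.05 × 75^0.614 ≈ 85.71 kt.
Cyclone Dalila: ΔP = 125; V ≈ 5.89 × 125^0.62 ≈ 117.54 kt.
Difference ≈ 85.71 − 117.54 = -31.83 → -32 kt.

-32 kt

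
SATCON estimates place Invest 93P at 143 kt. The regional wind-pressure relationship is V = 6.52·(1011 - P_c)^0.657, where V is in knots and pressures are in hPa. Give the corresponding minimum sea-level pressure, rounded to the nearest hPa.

901 hPa

ΔP = (V / 6.52)^(1/0.657) = (143/6.52)^1.522.
143/6.52 = 21.933; 21.933^1.522 ≈ 109.96 hPa.
P_c = 1011 − 109.96 = 901.04 ≈ 901 hPa.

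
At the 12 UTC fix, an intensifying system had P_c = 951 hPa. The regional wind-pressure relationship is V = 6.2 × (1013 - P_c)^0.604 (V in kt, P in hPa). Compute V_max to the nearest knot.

75 kt

ΔP = 1013 − 951 = 62 hPa.
62^0.604 ≈ 12.095.
V ≈ 6.2 × 12.095 ≈ 75.0 kt.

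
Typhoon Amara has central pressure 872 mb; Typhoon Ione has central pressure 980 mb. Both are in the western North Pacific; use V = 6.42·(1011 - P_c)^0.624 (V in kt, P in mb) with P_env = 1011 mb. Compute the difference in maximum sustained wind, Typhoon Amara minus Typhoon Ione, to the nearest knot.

Typhoon Amara: ΔP = 139; V ≈ 6.42 × 139^0.624 ≈ 139.56 kt.
Typhoon Ione: ΔP = 31; V ≈ 6.42 × 31^0.624 ≈ 54.72 kt.
Difference ≈ 139.56 − 54.72 = 84.84 → 85 kt.

85 kt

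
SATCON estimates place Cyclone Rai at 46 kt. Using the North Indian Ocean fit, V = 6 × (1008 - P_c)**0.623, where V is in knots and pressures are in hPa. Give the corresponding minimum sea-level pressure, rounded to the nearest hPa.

982 hPa

ΔP = (V / 6)^(1/0.623) = (46/6)^1.605.
46/6 = 7.667; 7.667^1.605 ≈ 26.30 hPa.
P_c = 1008 − 26.30 = 981.70 ≈ 982 hPa.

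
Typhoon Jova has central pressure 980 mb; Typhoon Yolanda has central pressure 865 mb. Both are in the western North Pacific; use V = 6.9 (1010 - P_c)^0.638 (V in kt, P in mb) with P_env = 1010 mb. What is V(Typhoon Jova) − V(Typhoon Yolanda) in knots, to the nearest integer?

Typhoon Jova: ΔP = 30; V ≈ 6.9 × 30^0.638 ≈ 60.43 kt.
Typhoon Yolanda: ΔP = 145; V ≈ 6.9 × 145^0.638 ≈ 165.12 kt.
Difference ≈ 60.43 − 165.12 = -104.69 → -105 kt.

-105 kt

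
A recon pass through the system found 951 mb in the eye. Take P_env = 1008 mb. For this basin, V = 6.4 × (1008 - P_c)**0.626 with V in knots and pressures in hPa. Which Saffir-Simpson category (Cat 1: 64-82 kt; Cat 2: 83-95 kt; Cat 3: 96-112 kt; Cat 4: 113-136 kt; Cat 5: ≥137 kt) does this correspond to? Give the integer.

1

ΔP = 1008 − 951 = 57 mb.
V ≈ 6.4 × 57^0.626 = 6.4 × 12.57 ≈ 80 kt.
80 kt falls in the Category 1 band.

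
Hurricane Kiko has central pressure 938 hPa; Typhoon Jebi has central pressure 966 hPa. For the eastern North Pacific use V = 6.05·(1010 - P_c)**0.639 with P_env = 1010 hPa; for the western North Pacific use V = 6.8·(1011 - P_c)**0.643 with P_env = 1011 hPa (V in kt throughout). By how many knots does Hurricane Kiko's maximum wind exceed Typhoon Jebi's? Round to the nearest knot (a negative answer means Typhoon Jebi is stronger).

14 kt

Hurricane Kiko: ΔP = 72; V ≈ 6.05 × 72^0.639 ≈ 93.02 kt.
Typhoon Jebi: ΔP = 45; V ≈ 6.8 × 45^0.643 ≈ 78.62 kt.
Difference ≈ 93.02 − 78.62 = 14.40 → 14 kt.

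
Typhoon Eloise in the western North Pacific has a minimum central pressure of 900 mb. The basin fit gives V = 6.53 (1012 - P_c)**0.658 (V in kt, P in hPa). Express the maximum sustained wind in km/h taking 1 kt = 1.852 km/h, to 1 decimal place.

ΔP = 1012 − 900 = 112 mb.
V ≈ 6.53 × 112^0.658 = 6.53 × 22.304 ≈ 145.646 kt.
145.646 × 1.852 ≈ 269.74 km/h → 269.7 km/h.

269.7 km/h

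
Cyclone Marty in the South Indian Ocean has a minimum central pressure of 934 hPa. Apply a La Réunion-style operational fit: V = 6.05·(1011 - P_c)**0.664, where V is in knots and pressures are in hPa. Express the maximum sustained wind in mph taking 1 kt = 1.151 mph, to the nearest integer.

ΔP = 1011 − 934 = 77 hPa.
V ≈ 6.05 × 77^0.664 = 6.05 × 17.891 ≈ 108.239 kt.
108.239 × 1.151 ≈ 124.58 mph → 125 mph.

125 mph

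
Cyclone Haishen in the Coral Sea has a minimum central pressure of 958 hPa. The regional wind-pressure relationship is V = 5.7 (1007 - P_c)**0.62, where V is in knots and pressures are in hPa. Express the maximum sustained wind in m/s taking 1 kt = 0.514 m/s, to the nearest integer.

33 m/s

ΔP = 1007 − 958 = 49 hPa.
V ≈ 5.7 × 49^0.62 = 5.7 × 11.167 ≈ 63.650 kt.
63.650 × 0.514 ≈ 32.72 m/s → 33 m/s.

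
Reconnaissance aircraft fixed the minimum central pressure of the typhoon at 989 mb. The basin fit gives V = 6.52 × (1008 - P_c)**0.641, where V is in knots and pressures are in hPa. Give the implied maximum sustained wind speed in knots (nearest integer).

ΔP = 1008 − 989 = 19 mb.
19^0.641 ≈ 6.602.
V ≈ 6.52 × 6.602 ≈ 43.0 kt.

43 kt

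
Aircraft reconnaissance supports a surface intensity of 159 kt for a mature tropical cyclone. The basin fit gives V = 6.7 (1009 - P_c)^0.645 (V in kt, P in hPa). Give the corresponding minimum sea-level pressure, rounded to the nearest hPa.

873 hPa

ΔP = (V / 6.7)^(1/0.645) = (159/6.7)^1.550.
159/6.7 = 23.731; 23.731^1.550 ≈ 135.61 hPa.
P_c = 1009 − 135.61 = 873.39 ≈ 873 hPa.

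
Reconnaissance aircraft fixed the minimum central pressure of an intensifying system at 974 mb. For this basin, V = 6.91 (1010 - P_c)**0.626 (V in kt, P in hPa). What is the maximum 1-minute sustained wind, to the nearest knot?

65 kt

ΔP = 1010 − 974 = 36 mb.
36^0.626 ≈ 9.424.
V ≈ 6.91 × 9.424 ≈ 65.1 kt.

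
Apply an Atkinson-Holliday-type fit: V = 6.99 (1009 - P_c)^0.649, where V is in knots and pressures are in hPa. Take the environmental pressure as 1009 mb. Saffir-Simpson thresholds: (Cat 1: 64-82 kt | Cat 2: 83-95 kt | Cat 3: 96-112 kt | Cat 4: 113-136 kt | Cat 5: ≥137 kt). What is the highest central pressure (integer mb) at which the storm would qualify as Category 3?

Category 3 begins at V = 96 kt.
Required ΔP = (96/6.99)^(1/0.649) = 13.734^1.541 ≈ 56.64 mb.
P_c ≤ 1009 − 56.64 = 952.36, so the highest integer P_c is 952 mb.

952 mb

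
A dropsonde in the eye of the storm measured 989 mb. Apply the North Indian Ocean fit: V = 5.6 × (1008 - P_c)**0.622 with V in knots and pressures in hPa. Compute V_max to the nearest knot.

ΔP = 1008 − 989 = 19 mb.
19^0.622 ≈ 6.243.
V ≈ 5.6 × 6.243 ≈ 35.0 kt.

35 kt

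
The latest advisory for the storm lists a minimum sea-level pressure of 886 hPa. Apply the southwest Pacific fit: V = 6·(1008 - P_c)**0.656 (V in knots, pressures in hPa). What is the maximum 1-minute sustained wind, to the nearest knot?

ΔP = 1008 − 886 = 122 hPa.
122^0.656 ≈ 23.370.
V ≈ 6 × 23.370 ≈ 140.2 kt.

140 kt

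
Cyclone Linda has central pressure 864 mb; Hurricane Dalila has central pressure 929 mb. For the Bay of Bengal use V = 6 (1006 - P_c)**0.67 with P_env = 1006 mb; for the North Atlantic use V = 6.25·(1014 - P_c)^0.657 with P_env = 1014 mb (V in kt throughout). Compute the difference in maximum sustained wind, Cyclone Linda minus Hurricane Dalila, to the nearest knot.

Cyclone Linda: ΔP = 142; V ≈ 6 × 142^0.67 ≈ 166.03 kt.
Hurricane Dalila: ΔP = 85; V ≈ 6.25 × 85^0.657 ≈ 115.75 kt.
Difference ≈ 166.03 − 115.75 = 50.28 → 50 kt.

50 kt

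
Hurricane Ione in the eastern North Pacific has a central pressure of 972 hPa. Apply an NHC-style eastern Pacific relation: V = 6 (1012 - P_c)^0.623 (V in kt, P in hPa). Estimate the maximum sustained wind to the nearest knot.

60 kt

ΔP = 1012 − 972 = 40 hPa.
40^0.623 ≈ 9.956.
V ≈ 6 × 9.956 ≈ 59.7 kt.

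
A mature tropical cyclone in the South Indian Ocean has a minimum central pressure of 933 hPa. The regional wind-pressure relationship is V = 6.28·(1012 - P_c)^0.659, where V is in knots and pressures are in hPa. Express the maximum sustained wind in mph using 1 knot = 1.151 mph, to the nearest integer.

129 mph

ΔP = 1012 − 933 = 79 hPa.
V ≈ 6.28 × 79^0.659 = 6.28 × 17.805 ≈ 111.814 kt.
111.814 × 1.151 ≈ 128.70 mph → 129 mph.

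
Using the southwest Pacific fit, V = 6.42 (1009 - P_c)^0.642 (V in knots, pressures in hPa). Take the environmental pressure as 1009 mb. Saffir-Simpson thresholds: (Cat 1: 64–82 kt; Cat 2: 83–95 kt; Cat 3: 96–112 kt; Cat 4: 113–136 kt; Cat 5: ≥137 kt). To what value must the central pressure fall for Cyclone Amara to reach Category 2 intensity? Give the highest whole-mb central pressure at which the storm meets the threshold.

Category 2 begins at V = 83 kt.
Required ΔP = (83/6.42)^(1/0.642) = 12.928^1.558 ≈ 53.87 mb.
P_c ≤ 1009 − 53.87 = 955.13, so the highest integer P_c is 955 mb.

955 mb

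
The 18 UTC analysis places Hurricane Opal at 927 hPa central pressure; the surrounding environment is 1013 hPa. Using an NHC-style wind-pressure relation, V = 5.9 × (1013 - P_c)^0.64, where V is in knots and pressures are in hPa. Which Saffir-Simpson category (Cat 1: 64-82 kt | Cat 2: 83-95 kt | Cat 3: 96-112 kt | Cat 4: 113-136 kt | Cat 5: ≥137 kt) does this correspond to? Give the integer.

ΔP = 1013 − 927 = 86 hPa.
V ≈ 5.9 × 86^0.64 = 5.9 × 17.30 ≈ 102 kt.
102 kt falls in the Category 3 band.

3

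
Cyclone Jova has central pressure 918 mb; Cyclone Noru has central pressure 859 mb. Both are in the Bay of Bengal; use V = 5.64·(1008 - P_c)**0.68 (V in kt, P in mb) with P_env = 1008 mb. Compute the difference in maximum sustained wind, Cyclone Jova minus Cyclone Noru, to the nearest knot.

Cyclone Jova: ΔP = 90; V ≈ 5.64 × 90^0.68 ≈ 120.27 kt.
Cyclone Noru: ΔP = 149; V ≈ 5.64 × 149^0.68 ≈ 169.45 kt.
Difference ≈ 120.27 − 169.45 = -49.18 → -49 kt.

-49 kt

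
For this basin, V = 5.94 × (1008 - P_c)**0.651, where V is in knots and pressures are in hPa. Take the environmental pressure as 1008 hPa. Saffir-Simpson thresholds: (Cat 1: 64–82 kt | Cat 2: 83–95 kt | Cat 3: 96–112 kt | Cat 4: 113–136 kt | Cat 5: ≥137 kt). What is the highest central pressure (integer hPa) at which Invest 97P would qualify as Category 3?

Category 3 begins at V = 96 kt.
Required ΔP = (96/5.94)^(1/0.651) = 16.162^1.536 ≈ 71.84 hPa.
P_c ≤ 1008 − 71.84 = 936.16, so the highest integer P_c is 936 hPa.

936 hPa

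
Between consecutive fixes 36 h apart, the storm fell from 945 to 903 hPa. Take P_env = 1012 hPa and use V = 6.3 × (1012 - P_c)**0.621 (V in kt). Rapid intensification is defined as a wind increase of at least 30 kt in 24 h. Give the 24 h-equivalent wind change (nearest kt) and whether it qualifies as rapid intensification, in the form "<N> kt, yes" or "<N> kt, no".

V₁: ΔP = 67, V ≈ 6.3 × 67^0.621 ≈ 85.77 kt.
V₂: ΔP = 109, V ≈ 6.3 × 109^0.621 ≈ 116.03 kt.
ΔV over 36 h = 30.26 kt → 24 h equivalent = 30.26 × 24/36 ≈ 20.17 kt.
20 kt < 30 kt ⇒ not rapid intensification.

20 kt, no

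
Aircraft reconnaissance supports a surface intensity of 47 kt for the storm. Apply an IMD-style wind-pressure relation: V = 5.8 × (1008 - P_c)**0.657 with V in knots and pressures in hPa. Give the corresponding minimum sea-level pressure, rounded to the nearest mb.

ΔP = (V / 5.8)^(1/0.657) = (47/5.8)^1.522.
47/5.8 = 8.103; 8.103^1.522 ≈ 24.16 mb.
P_c = 1008 − 24.16 = 983.84 ≈ 984 mb.

984 mb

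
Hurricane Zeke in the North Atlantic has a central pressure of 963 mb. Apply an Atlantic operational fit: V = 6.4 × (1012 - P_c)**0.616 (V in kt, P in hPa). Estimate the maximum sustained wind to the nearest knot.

70 kt

ΔP = 1012 − 963 = 49 mb.
49^0.616 ≈ 10.994.
V ≈ 6.4 × 10.994 ≈ 70.4 kt.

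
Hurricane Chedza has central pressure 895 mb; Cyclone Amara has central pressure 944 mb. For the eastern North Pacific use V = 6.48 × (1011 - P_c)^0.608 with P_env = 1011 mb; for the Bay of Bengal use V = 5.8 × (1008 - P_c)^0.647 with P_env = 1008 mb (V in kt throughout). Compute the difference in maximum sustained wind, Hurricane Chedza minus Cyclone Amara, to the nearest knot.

31 kt

Hurricane Chedza: ΔP = 116; V ≈ 6.48 × 116^0.608 ≈ 116.62 kt.
Cyclone Amara: ΔP = 64; V ≈ 5.8 × 64^0.647 ≈ 85.51 kt.
Difference ≈ 116.62 − 85.51 = 31.11 → 31 kt.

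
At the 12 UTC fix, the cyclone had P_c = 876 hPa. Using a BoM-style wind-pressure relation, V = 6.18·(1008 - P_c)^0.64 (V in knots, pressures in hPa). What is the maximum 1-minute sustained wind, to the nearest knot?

141 kt

ΔP = 1008 − 876 = 132 hPa.
132^0.64 ≈ 22.760.
V ≈ 6.18 × 22.760 ≈ 140.7 kt.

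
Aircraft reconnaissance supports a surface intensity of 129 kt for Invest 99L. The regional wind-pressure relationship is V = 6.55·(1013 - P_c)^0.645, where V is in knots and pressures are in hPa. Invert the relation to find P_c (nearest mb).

911 mb

ΔP = (V / 6.55)^(1/0.645) = (129/6.55)^1.550.
129/6.55 = 19.695; 19.695^1.550 ≈ 101.56 mb.
P_c = 1013 − 101.56 = 911.44 ≈ 911 mb.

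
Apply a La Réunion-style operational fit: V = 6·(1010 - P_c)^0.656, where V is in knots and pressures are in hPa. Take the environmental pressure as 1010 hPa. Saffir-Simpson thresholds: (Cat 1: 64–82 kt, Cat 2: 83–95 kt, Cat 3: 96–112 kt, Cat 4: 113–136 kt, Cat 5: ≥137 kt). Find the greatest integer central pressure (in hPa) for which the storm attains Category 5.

892 hPa

Category 5 begins at V = 137 kt.
Required ΔP = (137/6)^(1/0.656) = 22.833^1.524 ≈ 117.76 hPa.
P_c ≤ 1010 − 117.76 = 892.24, so the highest integer P_c is 892 hPa.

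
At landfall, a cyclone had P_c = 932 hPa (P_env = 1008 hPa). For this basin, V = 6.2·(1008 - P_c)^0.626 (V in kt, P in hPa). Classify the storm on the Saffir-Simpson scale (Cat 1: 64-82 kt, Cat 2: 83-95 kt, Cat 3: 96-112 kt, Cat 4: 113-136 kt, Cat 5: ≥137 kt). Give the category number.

ΔP = 1008 − 932 = 76 hPa.
V ≈ 6.2 × 76^0.626 = 6.2 × 15.04 ≈ 93 kt.
93 kt falls in the Category 2 band.

2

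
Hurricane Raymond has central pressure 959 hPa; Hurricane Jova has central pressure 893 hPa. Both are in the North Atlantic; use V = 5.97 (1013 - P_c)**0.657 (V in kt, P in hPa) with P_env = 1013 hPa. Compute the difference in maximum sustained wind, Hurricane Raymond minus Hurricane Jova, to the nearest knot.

-57 kt

Hurricane Raymond: ΔP = 54; V ≈ 5.97 × 54^0.657 ≈ 82.06 kt.
Hurricane Jova: ΔP = 120; V ≈ 5.97 × 120^0.657 ≈ 138.67 kt.
Difference ≈ 82.06 − 138.67 = -56.61 → -57 kt.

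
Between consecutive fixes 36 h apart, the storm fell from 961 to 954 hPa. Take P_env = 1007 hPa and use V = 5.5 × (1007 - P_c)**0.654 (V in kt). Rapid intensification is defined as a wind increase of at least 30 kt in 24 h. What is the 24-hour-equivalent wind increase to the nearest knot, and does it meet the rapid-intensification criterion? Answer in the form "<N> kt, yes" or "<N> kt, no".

V₁: ΔP = 46, V ≈ 5.5 × 46^0.654 ≈ 67.27 kt.
V₂: ΔP = 53, V ≈ 5.5 × 53^0.654 ≈ 73.80 kt.
ΔV over 36 h = 6.53 kt → 24 h equivalent = 6.53 × 24/36 ≈ 4.35 kt.
4 kt < 30 kt ⇒ not rapid intensification.

4 kt, no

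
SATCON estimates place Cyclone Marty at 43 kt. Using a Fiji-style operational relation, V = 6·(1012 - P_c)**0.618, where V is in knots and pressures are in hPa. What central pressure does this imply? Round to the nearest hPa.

988 hPa

ΔP = (V / 6)^(1/0.618) = (43/6)^1.618.
43/6 = 7.167; 7.167^1.618 ≈ 24.21 hPa.
P_c = 1012 − 24.21 = 987.79 ≈ 988 hPa.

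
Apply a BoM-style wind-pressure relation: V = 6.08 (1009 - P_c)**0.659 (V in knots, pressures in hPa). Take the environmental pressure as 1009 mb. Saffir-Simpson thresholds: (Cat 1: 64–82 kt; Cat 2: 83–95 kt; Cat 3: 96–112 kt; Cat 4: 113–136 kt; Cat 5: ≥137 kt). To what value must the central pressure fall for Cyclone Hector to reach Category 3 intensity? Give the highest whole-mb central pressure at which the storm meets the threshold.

943 mb

Category 3 begins at V = 96 kt.
Required ΔP = (96/6.08)^(1/0.659) = 15.789^1.517 ≈ 65.84 mb.
P_c ≤ 1009 − 65.84 = 943.16, so the highest integer P_c is 943 mb.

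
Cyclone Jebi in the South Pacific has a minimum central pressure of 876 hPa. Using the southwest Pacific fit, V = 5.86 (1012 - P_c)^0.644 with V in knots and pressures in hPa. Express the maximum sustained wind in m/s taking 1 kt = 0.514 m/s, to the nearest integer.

71 m/s

ΔP = 1012 − 876 = 136 hPa.
V ≈ 5.86 × 136^0.644 = 5.86 × 23.659 ≈ 138.643 kt.
138.643 × 0.514 ≈ 71.26 m/s → 71 m/s.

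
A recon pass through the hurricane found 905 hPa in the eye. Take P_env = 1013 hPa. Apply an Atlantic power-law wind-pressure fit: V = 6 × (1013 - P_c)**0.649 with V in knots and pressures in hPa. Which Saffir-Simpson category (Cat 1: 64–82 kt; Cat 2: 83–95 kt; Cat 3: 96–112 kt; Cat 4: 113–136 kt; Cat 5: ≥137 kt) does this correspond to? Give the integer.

4

ΔP = 1013 − 905 = 108 hPa.
V ≈ 6 × 108^0.649 = 6 × 20.88 ≈ 125 kt.
125 kt falls in the Category 4 band.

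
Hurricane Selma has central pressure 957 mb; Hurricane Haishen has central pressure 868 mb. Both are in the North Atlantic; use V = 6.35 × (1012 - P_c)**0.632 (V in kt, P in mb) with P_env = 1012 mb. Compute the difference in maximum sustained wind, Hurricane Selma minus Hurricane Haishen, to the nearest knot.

-67 kt

Hurricane Selma: ΔP = 55; V ≈ 6.35 × 55^0.632 ≈ 79.93 kt.
Hurricane Haishen: ΔP = 144; V ≈ 6.35 × 144^0.632 ≈ 146.84 kt.
Difference ≈ 79.93 − 146.84 = -66.91 → -67 kt.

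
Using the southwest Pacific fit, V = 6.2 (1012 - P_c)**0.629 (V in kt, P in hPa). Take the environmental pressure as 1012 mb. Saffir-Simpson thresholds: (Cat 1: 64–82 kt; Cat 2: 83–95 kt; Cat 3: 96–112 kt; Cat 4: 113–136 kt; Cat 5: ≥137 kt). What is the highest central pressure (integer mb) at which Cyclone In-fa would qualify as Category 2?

950 mb

Category 2 begins at V = 83 kt.
Required ΔP = (83/6.2)^(1/0.629) = 13.387^1.590 ≈ 61.83 mb.
P_c ≤ 1012 − 61.83 = 950.17, so the highest integer P_c is 950 mb.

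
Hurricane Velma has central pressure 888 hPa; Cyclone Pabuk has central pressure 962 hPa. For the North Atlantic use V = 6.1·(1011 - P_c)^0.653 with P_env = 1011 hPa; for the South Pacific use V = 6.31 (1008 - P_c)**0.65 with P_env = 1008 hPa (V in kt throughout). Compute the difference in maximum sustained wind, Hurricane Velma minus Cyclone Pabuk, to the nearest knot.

Hurricane Velma: ΔP = 123; V ≈ 6.1 × 123^0.653 ≈ 141.27 kt.
Cyclone Pabuk: ΔP = 46; V ≈ 6.31 × 46^0.65 ≈ 76.00 kt.
Difference ≈ 141.27 − 76.00 = 65.27 → 65 kt.

65 kt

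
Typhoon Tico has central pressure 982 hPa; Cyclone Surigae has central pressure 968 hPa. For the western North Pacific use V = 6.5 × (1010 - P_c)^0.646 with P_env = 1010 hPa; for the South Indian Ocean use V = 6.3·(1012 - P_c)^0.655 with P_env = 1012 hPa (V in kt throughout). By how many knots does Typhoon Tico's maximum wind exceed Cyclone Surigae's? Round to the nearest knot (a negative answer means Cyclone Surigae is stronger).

Typhoon Tico: ΔP = 28; V ≈ 6.5 × 28^0.646 ≈ 55.95 kt.
Cyclone Surigae: ΔP = 44; V ≈ 6.3 × 44^0.655 ≈ 75.13 kt.
Difference ≈ 55.95 − 75.13 = -19.18 → -19 kt.

-19 kt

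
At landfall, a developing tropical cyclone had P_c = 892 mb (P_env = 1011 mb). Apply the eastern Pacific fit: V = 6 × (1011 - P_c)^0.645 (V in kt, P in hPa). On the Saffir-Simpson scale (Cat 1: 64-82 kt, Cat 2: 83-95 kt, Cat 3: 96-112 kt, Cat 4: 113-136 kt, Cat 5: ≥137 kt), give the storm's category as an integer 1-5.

ΔP = 1011 − 892 = 119 mb.
V ≈ 6 × 119^0.645 = 6 × 21.81 ≈ 131 kt.
131 kt falls in the Category 4 band.

4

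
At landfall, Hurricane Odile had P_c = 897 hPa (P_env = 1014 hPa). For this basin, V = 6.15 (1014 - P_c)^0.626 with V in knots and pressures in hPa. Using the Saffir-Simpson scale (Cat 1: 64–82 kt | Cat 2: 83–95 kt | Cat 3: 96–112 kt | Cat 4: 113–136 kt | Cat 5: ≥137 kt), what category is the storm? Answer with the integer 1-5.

4

ΔP = 1014 − 897 = 117 hPa.
V ≈ 6.15 × 117^0.626 = 6.15 × 19.71 ≈ 121 kt.
121 kt falls in the Category 4 band.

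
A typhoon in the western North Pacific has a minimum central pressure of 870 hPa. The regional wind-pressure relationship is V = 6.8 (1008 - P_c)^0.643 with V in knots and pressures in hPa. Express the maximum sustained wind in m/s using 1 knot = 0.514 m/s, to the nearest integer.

83 m/s

ΔP = 1008 − 870 = 138 hPa.
V ≈ 6.8 × 138^0.643 = 6.8 × 23.765 ≈ 161.604 kt.
161.604 × 0.514 ≈ 83.06 m/s → 83 m/s.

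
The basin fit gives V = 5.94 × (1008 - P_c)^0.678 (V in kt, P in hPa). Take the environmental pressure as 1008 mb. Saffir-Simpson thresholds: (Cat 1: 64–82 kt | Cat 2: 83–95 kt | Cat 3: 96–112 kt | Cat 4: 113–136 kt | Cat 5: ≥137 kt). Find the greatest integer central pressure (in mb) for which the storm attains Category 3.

947 mb

Category 3 begins at V = 96 kt.
Required ΔP = (96/5.94)^(1/0.678) = 16.162^1.475 ≈ 60.59 mb.
P_c ≤ 1008 − 60.59 = 947.41, so the highest integer P_c is 947 mb.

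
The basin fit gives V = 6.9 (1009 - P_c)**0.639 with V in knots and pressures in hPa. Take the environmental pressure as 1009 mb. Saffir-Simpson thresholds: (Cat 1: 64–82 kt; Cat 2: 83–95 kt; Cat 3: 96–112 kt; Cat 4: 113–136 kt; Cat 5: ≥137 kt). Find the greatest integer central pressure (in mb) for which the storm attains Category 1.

Category 1 begins at V = 64 kt.
Required ΔP = (64/6.9)^(1/0.639) = 9.275^1.565 ≈ 32.65 mb.
P_c ≤ 1009 − 32.65 = 976.35, so the highest integer P_c is 976 mb.

976 mb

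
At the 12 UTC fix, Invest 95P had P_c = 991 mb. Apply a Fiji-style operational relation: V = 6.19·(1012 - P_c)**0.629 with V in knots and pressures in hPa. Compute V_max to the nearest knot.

42 kt

ΔP = 1012 − 991 = 21 mb.
21^0.629 ≈ 6.787.
V ≈ 6.19 × 6.787 ≈ 42.0 kt.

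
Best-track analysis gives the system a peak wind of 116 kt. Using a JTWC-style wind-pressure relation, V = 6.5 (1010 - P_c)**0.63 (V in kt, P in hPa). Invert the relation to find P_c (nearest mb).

913 mb

ΔP = (V / 6.5)^(1/0.63) = (116/6.5)^1.587.
116/6.5 = 17.846; 17.846^1.587 ≈ 96.96 mb.
P_c = 1010 − 96.96 = 913.04 ≈ 913 mb.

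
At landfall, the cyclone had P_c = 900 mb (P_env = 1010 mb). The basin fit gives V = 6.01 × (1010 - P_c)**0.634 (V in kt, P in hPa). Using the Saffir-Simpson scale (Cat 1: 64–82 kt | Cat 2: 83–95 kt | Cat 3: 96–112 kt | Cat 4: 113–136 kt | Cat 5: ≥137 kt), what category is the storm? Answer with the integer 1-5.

ΔP = 1010 − 900 = 110 mb.
V ≈ 6.01 × 110^0.634 = 6.01 × 19.69 ≈ 118 kt.
118 kt falls in the Category 4 band.

4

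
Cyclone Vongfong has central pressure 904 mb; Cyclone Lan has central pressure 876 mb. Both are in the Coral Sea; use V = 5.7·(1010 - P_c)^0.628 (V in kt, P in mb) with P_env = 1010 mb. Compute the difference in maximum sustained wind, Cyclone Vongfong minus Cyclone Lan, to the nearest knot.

Cyclone Vongfong: ΔP = 106; V ≈ 5.7 × 106^0.628 ≈ 106.60 kt.
Cyclone Lan: ΔP = 134; V ≈ 5.7 × 134^0.628 ≈ 123.51 kt.
Difference ≈ 106.60 − 123.51 = -16.91 → -17 kt.

-17 kt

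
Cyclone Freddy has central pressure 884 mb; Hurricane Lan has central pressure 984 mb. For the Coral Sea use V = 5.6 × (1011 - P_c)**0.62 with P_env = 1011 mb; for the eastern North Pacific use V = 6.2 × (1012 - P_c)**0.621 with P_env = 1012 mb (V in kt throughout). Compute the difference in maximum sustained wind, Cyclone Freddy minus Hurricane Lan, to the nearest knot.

64 kt

Cyclone Freddy: ΔP = 127; V ≈ 5.6 × 127^0.62 ≈ 112.86 kt.
Hurricane Lan: ΔP = 28; V ≈ 6.2 × 28^0.621 ≈ 49.10 kt.
Difference ≈ 112.86 − 49.10 = 63.76 → 64 kt.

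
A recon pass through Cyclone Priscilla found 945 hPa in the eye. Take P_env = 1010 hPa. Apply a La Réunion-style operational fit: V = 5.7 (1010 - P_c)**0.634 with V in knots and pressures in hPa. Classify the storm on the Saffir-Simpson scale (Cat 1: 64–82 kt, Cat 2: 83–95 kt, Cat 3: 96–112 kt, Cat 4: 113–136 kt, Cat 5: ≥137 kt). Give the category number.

ΔP = 1010 − 945 = 65 hPa.
V ≈ 5.7 × 65^0.634 = 5.7 × 14.11 ≈ 80 kt.
80 kt falls in the Category 1 band.

1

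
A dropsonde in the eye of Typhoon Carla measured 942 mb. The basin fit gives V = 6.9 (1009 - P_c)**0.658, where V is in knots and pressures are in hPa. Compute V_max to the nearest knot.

ΔP = 1009 − 942 = 67 mb.
67^0.658 ≈ 15.906.
V ≈ 6.9 × 15.906 ≈ 109.8 kt.

110 kt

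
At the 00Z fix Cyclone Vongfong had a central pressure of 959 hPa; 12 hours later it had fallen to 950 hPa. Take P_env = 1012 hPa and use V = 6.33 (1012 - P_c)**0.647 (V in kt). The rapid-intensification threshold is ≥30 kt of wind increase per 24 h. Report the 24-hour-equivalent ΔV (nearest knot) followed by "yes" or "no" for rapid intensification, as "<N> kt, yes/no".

V₁: ΔP = 53, V ≈ 6.33 × 53^0.647 ≈ 82.61 kt.
V₂: ΔP = 62, V ≈ 6.33 × 62^0.647 ≈ 91.43 kt.
ΔV over 12 h = 8.82 kt → 24 h equivalent = 8.82 × 24/12 ≈ 17.64 kt.
18 kt < 30 kt ⇒ not rapid intensification.

18 kt, no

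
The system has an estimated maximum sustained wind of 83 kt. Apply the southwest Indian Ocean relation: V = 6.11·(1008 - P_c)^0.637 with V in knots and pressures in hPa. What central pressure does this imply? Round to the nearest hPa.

ΔP = (V / 6.11)^(1/0.637) = (83/6.11)^1.570.
83/6.11 = 13.584; 13.584^1.570 ≈ 60.08 hPa.
P_c = 1008 − 60.08 = 947.92 ≈ 948 hPa.

948 hPa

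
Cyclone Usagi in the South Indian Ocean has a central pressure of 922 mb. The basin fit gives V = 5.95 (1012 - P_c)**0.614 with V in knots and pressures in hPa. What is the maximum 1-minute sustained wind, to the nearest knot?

ΔP = 1012 − 922 = 90 mb.
90^0.614 ≈ 15.845.
V ≈ 5.95 × 15.845 ≈ 94.3 kt.

94 kt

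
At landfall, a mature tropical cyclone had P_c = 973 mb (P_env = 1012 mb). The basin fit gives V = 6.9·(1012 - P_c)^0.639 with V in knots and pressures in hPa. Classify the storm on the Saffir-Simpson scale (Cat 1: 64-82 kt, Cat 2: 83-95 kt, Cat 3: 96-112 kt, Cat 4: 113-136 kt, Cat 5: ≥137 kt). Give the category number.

1

ΔP = 1012 − 973 = 39 mb.
V ≈ 6.9 × 39^0.639 = 6.9 × 10.39 ≈ 72 kt.
72 kt falls in the Category 1 band.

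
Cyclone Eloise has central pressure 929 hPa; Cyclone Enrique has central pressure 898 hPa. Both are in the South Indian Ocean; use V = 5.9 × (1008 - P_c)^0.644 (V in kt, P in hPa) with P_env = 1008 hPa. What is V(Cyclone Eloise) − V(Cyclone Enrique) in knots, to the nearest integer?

Cyclone Eloise: ΔP = 79; V ≈ 5.9 × 79^0.644 ≈ 98.38 kt.
Cyclone Enrique: ΔP = 110; V ≈ 5.9 × 110^0.644 ≈ 121.76 kt.
Difference ≈ 98.38 − 121.76 = -23.38 → -23 kt.

-23 kt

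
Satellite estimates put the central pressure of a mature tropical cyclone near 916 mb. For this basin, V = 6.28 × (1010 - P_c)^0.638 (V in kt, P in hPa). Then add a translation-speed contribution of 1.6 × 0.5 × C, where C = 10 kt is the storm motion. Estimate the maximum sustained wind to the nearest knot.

122 kt

ΔP = 1010 − 916 = 94 mb.
94^0.638 ≈ 18.149.
V ≈ 6.28 × 18.149 ≈ 114.0 kt.
Translation term: 1.6 × 0.5 × 10 = 8 kt.
Corrected V ≈ 122 kt → 122 kt.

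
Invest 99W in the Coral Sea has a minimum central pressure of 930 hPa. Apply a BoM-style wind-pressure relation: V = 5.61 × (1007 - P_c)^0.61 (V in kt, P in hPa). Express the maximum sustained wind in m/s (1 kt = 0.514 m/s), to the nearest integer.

ΔP = 1007 − 930 = 77 hPa.
V ≈ 5.61 × 77^0.61 = 5.61 × 14.150 ≈ 79.382 kt.
79.382 × 0.514 ≈ 40.80 m/s → 41 m/s.

41 m/s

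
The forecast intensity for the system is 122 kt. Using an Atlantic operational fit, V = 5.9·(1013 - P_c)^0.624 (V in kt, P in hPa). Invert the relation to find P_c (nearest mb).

ΔP = (V / 5.9)^(1/0.624) = (122/5.9)^1.603.
122/5.9 = 20.678; 20.678^1.603 ≈ 128.29 mb.
P_c = 1013 − 128.29 = 884.71 ≈ 885 mb.

885 mb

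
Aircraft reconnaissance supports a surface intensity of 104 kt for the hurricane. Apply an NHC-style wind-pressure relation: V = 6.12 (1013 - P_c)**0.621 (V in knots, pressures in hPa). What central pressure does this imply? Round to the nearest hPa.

917 hPa

ΔP = (V / 6.12)^(1/0.621) = (104/6.12)^1.610.
104/6.12 = 16.993; 16.993^1.610 ≈ 95.75 hPa.
P_c = 1013 − 95.75 = 917.25 ≈ 917 hPa.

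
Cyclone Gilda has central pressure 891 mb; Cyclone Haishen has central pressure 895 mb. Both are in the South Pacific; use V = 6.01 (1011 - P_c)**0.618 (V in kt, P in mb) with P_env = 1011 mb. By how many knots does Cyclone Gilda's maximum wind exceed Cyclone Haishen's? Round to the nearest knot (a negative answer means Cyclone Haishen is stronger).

Cyclone Gilda: ΔP = 120; V ≈ 6.01 × 120^0.618 ≈ 115.83 kt.
Cyclone Haishen: ΔP = 116; V ≈ 6.01 × 116^0.618 ≈ 113.43 kt.
Difference ≈ 115.83 − 113.43 = 2.40 → 2 kt.

2 kt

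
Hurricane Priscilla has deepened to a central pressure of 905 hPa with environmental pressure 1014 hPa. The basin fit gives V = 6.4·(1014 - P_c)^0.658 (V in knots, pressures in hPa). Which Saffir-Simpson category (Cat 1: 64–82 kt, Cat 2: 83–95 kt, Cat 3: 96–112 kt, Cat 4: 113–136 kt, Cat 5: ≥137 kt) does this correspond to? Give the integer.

5

ΔP = 1014 − 905 = 109 hPa.
V ≈ 6.4 × 109^0.658 = 6.4 × 21.91 ≈ 140 kt.
140 kt falls in the Category 5 band.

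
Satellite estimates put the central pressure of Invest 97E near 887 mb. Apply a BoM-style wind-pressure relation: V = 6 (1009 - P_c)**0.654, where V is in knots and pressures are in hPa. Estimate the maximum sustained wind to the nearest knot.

ΔP = 1009 − 887 = 122 mb.
122^0.654 ≈ 23.146.
V ≈ 6 × 23.146 ≈ 138.9 kt.

139 kt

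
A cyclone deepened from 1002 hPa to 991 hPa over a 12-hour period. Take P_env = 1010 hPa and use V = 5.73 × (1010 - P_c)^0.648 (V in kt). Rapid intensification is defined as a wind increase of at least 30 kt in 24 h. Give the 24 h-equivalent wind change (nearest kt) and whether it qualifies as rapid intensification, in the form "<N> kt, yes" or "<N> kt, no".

33 kt, yes

V₁: ΔP = 8, V ≈ 5.73 × 8^0.648 ≈ 22.05 kt.
V₂: ΔP = 19, V ≈ 5.73 × 19^0.648 ≈ 38.62 kt.
ΔV over 12 h = 16.57 kt → 24 h equivalent = 16.57 × 24/12 ≈ 33.14 kt.
33 kt ≥ 30 kt ⇒ rapid intensification.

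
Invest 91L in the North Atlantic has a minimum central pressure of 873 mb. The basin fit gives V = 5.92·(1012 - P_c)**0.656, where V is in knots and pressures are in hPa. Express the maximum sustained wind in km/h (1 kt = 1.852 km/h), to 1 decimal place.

279.1 km/h

ΔP = 1012 − 873 = 139 mb.
V ≈ 5.92 × 139^0.656 = 5.92 × 25.458 ≈ 150.709 kt.
150.709 × 1.852 ≈ 279.11 km/h → 279.1 km/h.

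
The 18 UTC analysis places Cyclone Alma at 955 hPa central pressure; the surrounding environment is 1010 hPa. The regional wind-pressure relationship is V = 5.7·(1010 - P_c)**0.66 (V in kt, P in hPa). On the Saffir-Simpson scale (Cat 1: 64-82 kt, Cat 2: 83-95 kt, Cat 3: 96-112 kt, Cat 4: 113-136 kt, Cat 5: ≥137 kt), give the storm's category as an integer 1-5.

ΔP = 1010 − 955 = 55 hPa.
V ≈ 5.7 × 55^0.66 = 5.7 × 14.08 ≈ 80 kt.
80 kt falls in the Category 1 band.

1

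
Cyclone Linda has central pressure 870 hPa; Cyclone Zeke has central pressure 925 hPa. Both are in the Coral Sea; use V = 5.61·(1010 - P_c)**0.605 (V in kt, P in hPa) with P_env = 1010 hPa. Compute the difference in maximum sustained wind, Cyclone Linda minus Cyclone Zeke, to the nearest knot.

Cyclone Linda: ΔP = 140; V ≈ 5.61 × 140^0.605 ≈ 111.52 kt.
Cyclone Zeke: ΔP = 85; V ≈ 5.61 × 85^0.605 ≈ 82.46 kt.
Difference ≈ 111.52 − 82.46 = 29.06 → 29 kt.

29 kt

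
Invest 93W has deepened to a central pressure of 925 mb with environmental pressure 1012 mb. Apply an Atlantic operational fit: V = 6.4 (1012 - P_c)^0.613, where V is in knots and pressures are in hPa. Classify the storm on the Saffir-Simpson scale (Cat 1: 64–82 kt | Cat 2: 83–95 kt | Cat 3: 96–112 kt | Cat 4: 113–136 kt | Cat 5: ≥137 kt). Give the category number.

3

ΔP = 1012 − 925 = 87 mb.
V ≈ 6.4 × 87^0.613 = 6.4 × 15.45 ≈ 99 kt.
99 kt falls in the Category 3 band.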